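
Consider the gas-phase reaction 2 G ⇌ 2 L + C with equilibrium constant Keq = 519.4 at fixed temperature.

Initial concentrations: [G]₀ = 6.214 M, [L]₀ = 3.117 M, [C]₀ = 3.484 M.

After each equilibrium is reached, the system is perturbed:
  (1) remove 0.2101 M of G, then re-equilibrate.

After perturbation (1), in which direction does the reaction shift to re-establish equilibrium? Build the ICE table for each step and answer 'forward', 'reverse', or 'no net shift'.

Direction: reverse

Q₀ = 0.8766 vs Keq = 519.4 ⇒ Q<K, forward
Step 1:
                    G           L           C
  init          6.214       3.117       3.484
  Δ            -5.299       5.299        2.65
  eq           0.9146       8.416       6.134
  solve Keq expr → x = 2.65; check Q = 519.4
Then remove 0.2101 M of G.
Step 2:
                    G           L           C
  init         0.7045       8.416       6.134
  Δ            0.1834     -0.1834    -0.09172
  eq            0.888       8.233       6.042
  solve Keq expr → x = -0.09172; check Q = 519.4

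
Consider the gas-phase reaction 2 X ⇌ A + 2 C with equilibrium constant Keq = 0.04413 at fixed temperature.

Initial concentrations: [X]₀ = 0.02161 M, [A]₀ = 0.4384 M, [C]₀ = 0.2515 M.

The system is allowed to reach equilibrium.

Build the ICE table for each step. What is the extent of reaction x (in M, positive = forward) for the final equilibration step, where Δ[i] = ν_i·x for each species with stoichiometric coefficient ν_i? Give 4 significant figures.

Q₀ = 59.38 vs Keq = 0.04413 ⇒ Q>K, reverse
Step 1:
                    X           A           C
  I           0.02161      0.4384      0.2515
  C            0.1798    -0.08991     -0.1798
  E            0.2014      0.3485     0.07168
  solve Keq expr → x = -0.08991; check Q = 0.04413

x = -0.08991 M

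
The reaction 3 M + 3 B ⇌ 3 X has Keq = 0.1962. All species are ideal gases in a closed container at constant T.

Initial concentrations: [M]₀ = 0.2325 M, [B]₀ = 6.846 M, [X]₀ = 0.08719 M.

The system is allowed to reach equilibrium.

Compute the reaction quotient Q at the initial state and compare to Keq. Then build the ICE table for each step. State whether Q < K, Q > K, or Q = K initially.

Q₀ = 1.6437e-04; Q < K (proceeds forward)

Q₀ = 1.6437e-04 vs Keq = 0.1962 ⇒ Q<K, forward
Step 1:
                   M          B          X
  init        0.2325      6.846    0.08719
  Δ           -0.167     -0.167      0.167
  eq          0.0655      6.679     0.2542
  solve Keq expr → x = 0.05567; check Q = 0.1962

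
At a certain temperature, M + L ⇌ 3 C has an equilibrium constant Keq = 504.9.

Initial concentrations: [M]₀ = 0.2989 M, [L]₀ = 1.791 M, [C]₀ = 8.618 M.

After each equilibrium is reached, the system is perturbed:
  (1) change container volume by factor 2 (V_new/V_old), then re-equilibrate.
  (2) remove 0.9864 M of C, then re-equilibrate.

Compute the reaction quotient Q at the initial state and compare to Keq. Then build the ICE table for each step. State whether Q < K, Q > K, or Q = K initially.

Q₀ = 1196 vs Keq = 504.9 ⇒ Q>K, reverse
Step 1:
                   M          L          C
  init        0.2989      1.791      8.618
  Δ           0.2076     0.2076    -0.6228
  eq          0.5065      1.999      7.995
  solve Keq expr → x = -0.2076; check Q = 504.9
Then change container volume by factor 2 (V_new/V_old).
Step 2:
                   M          L          C
  init        0.2532     0.9993      3.998
  Δ         -0.08607   -0.08607     0.2582
  eq          0.1672     0.9132      4.256
  solve Keq expr → x = 0.08607; check Q = 504.9
Then remove 0.9864 M of C.
Step 3:
                   M          L          C
  init        0.1672     0.9132      3.269
  Δ         -0.06871   -0.06871     0.2061
  eq         0.09846     0.8445      3.476
  solve Keq expr → x = 0.06871; check Q = 504.9

Q₀ = 1196; Q > K (proceeds reverse)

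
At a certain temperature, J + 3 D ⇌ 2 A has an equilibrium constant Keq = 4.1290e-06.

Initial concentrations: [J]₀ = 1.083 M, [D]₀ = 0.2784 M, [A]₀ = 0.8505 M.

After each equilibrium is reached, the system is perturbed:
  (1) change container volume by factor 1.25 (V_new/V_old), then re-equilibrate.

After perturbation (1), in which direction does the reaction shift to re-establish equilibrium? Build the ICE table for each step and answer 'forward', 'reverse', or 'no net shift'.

Direction: reverse

Q₀ = 30.95 vs Keq = 4.1290e-06 ⇒ Q>K, reverse
Step 1:
                   J          D          A
  I            1.083     0.2784     0.8505
  C           0.4229      1.269    -0.8457
  E            1.506      1.547   0.004798
  solve Keq expr → x = -0.4229; check Q = 4.1290e-06
Then change container volume by factor 1.25 (V_new/V_old).
Step 2:
                   J          D          A
  I            1.205      1.238   0.003838
  C       3.8144e-04   0.001144 -7.6288e-04
  E            1.205      1.239   0.003075
  solve Keq expr → x = -3.8144e-04; check Q = 4.1290e-06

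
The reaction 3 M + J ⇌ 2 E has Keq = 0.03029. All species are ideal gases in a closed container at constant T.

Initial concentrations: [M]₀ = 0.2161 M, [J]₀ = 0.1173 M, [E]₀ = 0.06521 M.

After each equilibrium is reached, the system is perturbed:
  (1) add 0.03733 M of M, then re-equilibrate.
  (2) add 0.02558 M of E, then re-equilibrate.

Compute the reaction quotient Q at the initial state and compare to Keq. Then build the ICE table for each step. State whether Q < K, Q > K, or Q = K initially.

Q₀ = 3.592 vs Keq = 0.03029 ⇒ Q>K, reverse
Step 1:
                    M           J           E
  init         0.2161      0.1173     0.06521
  Δ           0.08169     0.02723    -0.05446
  eq           0.2978      0.1445     0.01075
  solve Keq expr → x = -0.02723; check Q = 0.03029
Then add 0.03733 M of M.
Step 2:
                    M           J           E
  init         0.3351      0.1445     0.01075
  Δ         -0.002821 -9.4040e-04    0.001881
  eq           0.3323      0.1436     0.01263
  solve Keq expr → x = 9.4040e-04; check Q = 0.03029
Then add 0.02558 M of E.
Step 3:
                    M           J           E
  init         0.3323      0.1436     0.03821
  Δ           0.03448     0.01149    -0.02299
  eq           0.3668      0.1551     0.01522
  solve Keq expr → x = -0.01149; check Q = 0.03029

Q₀ = 3.592; Q > K (proceeds reverse)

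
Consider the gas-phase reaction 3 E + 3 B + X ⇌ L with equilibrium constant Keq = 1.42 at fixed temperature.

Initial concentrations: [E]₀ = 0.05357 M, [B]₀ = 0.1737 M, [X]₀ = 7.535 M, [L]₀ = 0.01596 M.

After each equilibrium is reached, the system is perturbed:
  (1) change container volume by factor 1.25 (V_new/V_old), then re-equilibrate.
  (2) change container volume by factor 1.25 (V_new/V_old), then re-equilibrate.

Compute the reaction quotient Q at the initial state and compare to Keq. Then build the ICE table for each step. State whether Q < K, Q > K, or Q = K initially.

Q₀ = 2629 vs Keq = 1.42 ⇒ Q>K, reverse
Step 1:
                   E          B          X          L
  I          0.05357     0.1737      7.535    0.01596
  C          0.04752    0.04752    0.01584   -0.01584
  E           0.1011     0.2212      7.551 1.1992e-04
  solve Keq expr → x = -0.01584; check Q = 1.42
Then change container volume by factor 1.25 (V_new/V_old).
Step 2:
                   E          B          X          L
  I          0.08087      0.177      6.041 9.5935e-05
  C       2.1149e-04 2.1149e-04 7.0497e-05 -7.0497e-05
  E          0.08108     0.1772      6.041 2.5438e-05
  solve Keq expr → x = -7.0497e-05; check Q = 1.42
Then change container volume by factor 1.25 (V_new/V_old).
Step 3:
                   E          B          X          L
  I          0.06487     0.1418      4.833 2.0350e-05
  C       4.4998e-05 4.4998e-05 1.4999e-05 -1.4999e-05
  E          0.06491     0.1418      4.833 5.3509e-06
  solve Keq expr → x = -1.4999e-05; check Q = 1.42

Q₀ = 2629; Q > K (proceeds reverse)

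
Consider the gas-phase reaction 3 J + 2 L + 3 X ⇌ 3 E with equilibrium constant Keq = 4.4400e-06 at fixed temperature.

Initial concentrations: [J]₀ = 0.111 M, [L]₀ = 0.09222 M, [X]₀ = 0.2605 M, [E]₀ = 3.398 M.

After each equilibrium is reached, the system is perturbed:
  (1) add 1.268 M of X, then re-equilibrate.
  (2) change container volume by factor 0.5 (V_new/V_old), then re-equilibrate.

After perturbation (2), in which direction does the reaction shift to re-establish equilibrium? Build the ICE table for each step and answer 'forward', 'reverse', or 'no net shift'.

Q₀ = 1.9082e+08 vs Keq = 4.4400e-06 ⇒ Q>K, reverse
Step 1:
                    J           L           X           E
  I             0.111     0.09222      0.2605       3.398
  C             3.101       2.068       3.101      -3.101
  E             3.212        2.16       3.362      0.2966
  solve Keq expr → x = -1.034; check Q = 4.4400e-06
Then add 1.268 M of X.
Step 2:
                    J           L           X           E
  I             3.212        2.16        4.63      0.2966
  C          -0.08647    -0.05765    -0.08647     0.08647
  E             3.126       2.102       4.543      0.3831
  solve Keq expr → x = 0.02882; check Q = 4.4400e-06
Then change container volume by factor 0.5 (V_new/V_old).
Step 3:
                    J           L           X           E
  I             6.252       4.204       9.087      0.7661
  C           -0.9155     -0.6103     -0.9155      0.9155
  E             5.336       3.594       8.171       1.682
  solve Keq expr → x = 0.3052; check Q = 4.4400e-06

Direction: forward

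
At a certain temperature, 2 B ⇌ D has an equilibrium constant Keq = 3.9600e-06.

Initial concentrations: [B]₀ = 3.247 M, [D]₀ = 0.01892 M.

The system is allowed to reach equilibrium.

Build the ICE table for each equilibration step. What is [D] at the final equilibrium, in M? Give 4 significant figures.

Q₀ = 0.001795 vs Keq = 3.9600e-06 ⇒ Q>K, reverse
Step 1:
                    B           D
  init          3.247     0.01892
  Δ           0.03775    -0.01888
  eq            3.285  4.2727e-05
  solve Keq expr → x = -0.01888; check Q = 3.9600e-06

[D]_eq = 4.2727e-05 M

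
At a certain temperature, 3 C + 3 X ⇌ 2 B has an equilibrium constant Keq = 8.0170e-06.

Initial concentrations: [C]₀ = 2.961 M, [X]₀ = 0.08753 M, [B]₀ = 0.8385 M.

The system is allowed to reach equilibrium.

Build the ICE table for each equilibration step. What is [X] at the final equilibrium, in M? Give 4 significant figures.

[X]_eq = 1.292 M

Q₀ = 40.39 vs Keq = 8.0170e-06 ⇒ Q>K, reverse
Step 1:
                   C          X          B
  init         2.961    0.08753     0.8385
  Δ            1.205      1.205    -0.8031
  eq           4.166      1.292    0.03536
  solve Keq expr → x = -0.4016; check Q = 8.0170e-06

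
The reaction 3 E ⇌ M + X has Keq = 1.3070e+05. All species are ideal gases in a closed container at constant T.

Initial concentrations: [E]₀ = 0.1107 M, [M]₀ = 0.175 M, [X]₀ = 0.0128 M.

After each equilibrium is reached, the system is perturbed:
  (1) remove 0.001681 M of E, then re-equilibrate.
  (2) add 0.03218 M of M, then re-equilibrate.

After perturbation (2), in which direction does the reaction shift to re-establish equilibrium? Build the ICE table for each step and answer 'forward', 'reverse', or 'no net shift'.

Q₀ = 1.651 vs Keq = 1.3070e+05 ⇒ Q<K, forward
Step 1:
                   E          M          X
  I           0.1107      0.175     0.0128
  C          -0.1064    0.03548    0.03548
  E         0.004268     0.2105    0.04828
  solve Keq expr → x = 0.03548; check Q = 1.3070e+05
Then remove 0.001681 M of E.
Step 2:
                   E          M          X
  I         0.002587     0.2105    0.04828
  C         0.001661 -5.5363e-04 -5.5363e-04
  E         0.004248     0.2099    0.04772
  solve Keq expr → x = -5.5363e-04; check Q = 1.3070e+05
Then add 0.03218 M of M.
Step 3:
                   E          M          X
  I         0.004248     0.2421    0.04772
  C       2.0429e-04 -6.8096e-05 -6.8096e-05
  E         0.004452      0.242    0.04766
  solve Keq expr → x = -6.8096e-05; check Q = 1.3070e+05

Direction: reverse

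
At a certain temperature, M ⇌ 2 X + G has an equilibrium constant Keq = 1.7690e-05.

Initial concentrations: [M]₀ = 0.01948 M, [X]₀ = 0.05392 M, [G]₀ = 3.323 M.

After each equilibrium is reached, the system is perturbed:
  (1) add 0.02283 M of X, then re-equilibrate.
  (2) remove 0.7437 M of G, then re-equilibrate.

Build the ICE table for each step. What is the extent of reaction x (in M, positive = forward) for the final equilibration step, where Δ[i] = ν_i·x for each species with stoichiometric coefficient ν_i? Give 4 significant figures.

x = 3.8022e-05 M

Q₀ = 0.496 vs Keq = 1.7690e-05 ⇒ Q>K, reverse
Step 1:
                    M           X           G
  init        0.01948     0.05392       3.323
  Δ           0.02671    -0.05342    -0.02671
  eq          0.04619  4.9789e-04       3.296
  solve Keq expr → x = -0.02671; check Q = 1.7690e-05
Then add 0.02283 M of X.
Step 2:
                    M           X           G
  init        0.04619     0.02333       3.296
  Δ           0.01139    -0.02277    -0.01139
  eq          0.05758  5.5683e-04       3.285
  solve Keq expr → x = -0.01139; check Q = 1.7690e-05
Then remove 0.7437 M of G.
Step 3:
                    M           X           G
  init        0.05758  5.5683e-04       2.541
  Δ       -3.8022e-05  7.6045e-05  3.8022e-05
  eq          0.05754  6.3288e-04       2.541
  solve Keq expr → x = 3.8022e-05; check Q = 1.7690e-05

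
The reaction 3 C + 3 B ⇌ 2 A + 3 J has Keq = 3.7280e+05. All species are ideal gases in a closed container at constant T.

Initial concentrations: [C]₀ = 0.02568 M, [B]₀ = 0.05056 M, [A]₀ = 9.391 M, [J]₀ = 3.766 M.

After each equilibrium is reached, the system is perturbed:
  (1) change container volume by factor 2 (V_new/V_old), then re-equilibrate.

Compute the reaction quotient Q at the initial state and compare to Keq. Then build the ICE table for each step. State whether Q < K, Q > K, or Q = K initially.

Q₀ = 2.1521e+12 vs Keq = 3.7280e+05 ⇒ Q>K, reverse
Step 1:
                   C          B          A          J
  I          0.02568    0.05056      9.391      3.766
  C           0.4129     0.4129    -0.2753    -0.4129
  E           0.4386     0.4635      9.116      3.353
  solve Keq expr → x = -0.1376; check Q = 3.7280e+05
Then change container volume by factor 2 (V_new/V_old).
Step 2:
                   C          B          A          J
  I           0.2193     0.2318      4.558      1.677
  C          0.02537    0.02537   -0.01691   -0.02537
  E           0.2447     0.2571      4.541      1.651
  solve Keq expr → x = -0.008456; check Q = 3.7280e+05

Q₀ = 2.1521e+12; Q > K (proceeds reverse)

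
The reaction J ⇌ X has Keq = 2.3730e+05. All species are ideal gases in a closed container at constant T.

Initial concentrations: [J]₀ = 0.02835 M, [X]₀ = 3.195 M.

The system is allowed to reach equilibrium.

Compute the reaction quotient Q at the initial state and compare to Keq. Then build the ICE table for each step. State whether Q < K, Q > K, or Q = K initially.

Q₀ = 112.7; Q < K (proceeds forward)

Q₀ = 112.7 vs Keq = 2.3730e+05 ⇒ Q<K, forward
Step 1:
                   J          X
  I          0.02835      3.195
  C         -0.02834    0.02834
  E       1.3583e-05      3.223
  solve Keq expr → x = 0.02834; check Q = 2.3730e+05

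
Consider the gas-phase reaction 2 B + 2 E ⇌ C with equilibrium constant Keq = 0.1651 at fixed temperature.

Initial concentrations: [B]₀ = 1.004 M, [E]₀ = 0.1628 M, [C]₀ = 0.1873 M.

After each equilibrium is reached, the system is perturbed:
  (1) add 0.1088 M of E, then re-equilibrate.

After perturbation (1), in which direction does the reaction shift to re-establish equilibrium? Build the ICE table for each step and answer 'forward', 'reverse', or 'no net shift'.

Direction: forward

Q₀ = 7.011 vs Keq = 0.1651 ⇒ Q>K, reverse
Step 1:
                    B           E           C
  init          1.004      0.1628      0.1873
  Δ            0.2726      0.2726     -0.1363
  eq            1.277      0.4354       0.051
  solve Keq expr → x = -0.1363; check Q = 0.1651
Then add 0.1088 M of E.
Step 2:
                    B           E           C
  init          1.277      0.5442       0.051
  Δ           -0.0321     -0.0321     0.01605
  eq            1.244      0.5121     0.06705
  solve Keq expr → x = 0.01605; check Q = 0.1651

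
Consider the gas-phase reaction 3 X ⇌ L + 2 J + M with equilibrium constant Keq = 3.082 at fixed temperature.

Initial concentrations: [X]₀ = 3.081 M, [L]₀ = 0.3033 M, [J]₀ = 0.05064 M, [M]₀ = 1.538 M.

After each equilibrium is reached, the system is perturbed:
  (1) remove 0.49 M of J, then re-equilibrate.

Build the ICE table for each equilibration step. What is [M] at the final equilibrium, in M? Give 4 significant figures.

[M]_eq = 2.261 M

Q₀ = 4.0902e-05 vs Keq = 3.082 ⇒ Q<K, forward
Step 1:
                  X         L         J         M
  init        3.081    0.3033   0.05064     1.538
  Δ          -1.988    0.6627     1.325    0.6627
  eq          1.093     0.966     1.376     2.201
  solve Keq expr → x = 0.6627; check Q = 3.082
Then remove 0.49 M of J.
Step 2:
                  X         L         J         M
  init        1.093     0.966     0.886     2.201
  Δ         -0.1799   0.05996    0.1199   0.05996
  eq         0.9131     1.026     1.006     2.261
  solve Keq expr → x = 0.05996; check Q = 3.082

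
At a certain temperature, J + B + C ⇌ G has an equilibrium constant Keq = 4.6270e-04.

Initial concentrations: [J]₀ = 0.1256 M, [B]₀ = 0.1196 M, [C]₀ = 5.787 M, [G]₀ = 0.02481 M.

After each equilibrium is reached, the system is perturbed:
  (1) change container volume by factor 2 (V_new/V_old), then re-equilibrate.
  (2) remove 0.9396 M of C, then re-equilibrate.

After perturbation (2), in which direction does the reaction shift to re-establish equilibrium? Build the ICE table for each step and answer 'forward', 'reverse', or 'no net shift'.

Direction: reverse

Q₀ = 0.2854 vs Keq = 4.6270e-04 ⇒ Q>K, reverse
Step 1:
                   J          B          C          G
  Initial     0.1256     0.1196      5.787    0.02481
  Change     0.02475    0.02475    0.02475   -0.02475
  Equil       0.1504     0.1444      5.812 5.8363e-05
  solve Keq expr → x = -0.02475; check Q = 4.6270e-04
Then change container volume by factor 2 (V_new/V_old).
Step 2:
                   J          B          C          G
  Initial    0.07518    0.07218      2.906 2.9181e-05
  Change  2.1882e-05 2.1882e-05 2.1882e-05 -2.1882e-05
  Equil       0.0752     0.0722      2.906 7.2997e-06
  solve Keq expr → x = -2.1882e-05; check Q = 4.6270e-04
Then remove 0.9396 M of C.
Step 3:
                   J          B          C          G
  Initial     0.0752     0.0722      1.966 7.2997e-06
  Change  2.3600e-06 2.3600e-06 2.3600e-06 -2.3600e-06
  Equil       0.0752     0.0722      1.966 4.9398e-06
  solve Keq expr → x = -2.3600e-06; check Q = 4.6270e-04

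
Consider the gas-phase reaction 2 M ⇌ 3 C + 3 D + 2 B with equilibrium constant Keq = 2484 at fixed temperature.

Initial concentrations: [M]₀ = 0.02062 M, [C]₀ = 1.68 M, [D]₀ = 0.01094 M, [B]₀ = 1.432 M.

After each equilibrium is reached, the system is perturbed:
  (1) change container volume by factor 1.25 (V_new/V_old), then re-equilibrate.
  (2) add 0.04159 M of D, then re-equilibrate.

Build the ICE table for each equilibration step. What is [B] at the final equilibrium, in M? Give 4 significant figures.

Q₀ = 0.02994 vs Keq = 2484 ⇒ Q<K, forward
Step 1:
                   M          C          D          B
  Initial    0.02062       1.68    0.01094      1.432
  Change    -0.02008    0.03012    0.03012    0.02008
  Equil   5.4204e-04       1.71    0.04106      1.452
  solve Keq expr → x = 0.01004; check Q = 2484
Then change container volume by factor 1.25 (V_new/V_old).
Step 2:
                   M          C          D          B
  Initial 4.3363e-04      1.368    0.03285      1.162
  Change  -2.0832e-04 3.1248e-04 3.1248e-04 2.0832e-04
  Equil   2.2531e-04      1.368    0.03316      1.162
  solve Keq expr → x = 1.0416e-04; check Q = 2484
Then add 0.04159 M of D.
Step 3:
                   M          C          D          B
  Initial 2.2531e-04      1.368    0.07475      1.162
  Change  5.2431e-04 -7.8646e-04 -7.8646e-04 -5.2431e-04
  Equil   7.4962e-04      1.368    0.07396      1.161
  solve Keq expr → x = -2.6215e-04; check Q = 2484

[B]_eq = 1.161 M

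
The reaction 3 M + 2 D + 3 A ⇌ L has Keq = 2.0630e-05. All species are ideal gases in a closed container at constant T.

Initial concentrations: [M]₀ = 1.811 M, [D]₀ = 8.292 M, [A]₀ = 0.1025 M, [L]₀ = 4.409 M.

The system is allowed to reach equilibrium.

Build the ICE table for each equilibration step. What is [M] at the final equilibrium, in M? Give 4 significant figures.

[M]_eq = 4.415 M

Q₀ = 10.03 vs Keq = 2.0630e-05 ⇒ Q>K, reverse
Step 1:
                   M          D          A          L
  init         1.811      8.292     0.1025      4.409
  Δ            2.604      1.736      2.604    -0.8681
  eq           4.415      10.03      2.707      3.541
  solve Keq expr → x = -0.8681; check Q = 2.0630e-05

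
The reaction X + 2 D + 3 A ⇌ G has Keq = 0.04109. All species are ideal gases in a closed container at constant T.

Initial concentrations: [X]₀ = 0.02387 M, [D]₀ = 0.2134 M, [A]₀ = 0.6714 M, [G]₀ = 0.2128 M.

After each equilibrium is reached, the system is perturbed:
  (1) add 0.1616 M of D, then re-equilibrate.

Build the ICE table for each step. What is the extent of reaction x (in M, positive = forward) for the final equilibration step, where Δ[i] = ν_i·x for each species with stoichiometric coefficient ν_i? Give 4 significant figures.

x = 0.003804 M

Q₀ = 646.8 vs Keq = 0.04109 ⇒ Q>K, reverse
Step 1:
                    X           D           A           G
  init        0.02387      0.2134      0.6714      0.2128
  Δ             0.205        0.41      0.6151      -0.205
  eq           0.2289      0.6234       1.286    0.007783
  solve Keq expr → x = -0.205; check Q = 0.04109
Then add 0.1616 M of D.
Step 2:
                    X           D           A           G
  init         0.2289       0.785       1.286    0.007783
  Δ         -0.003804   -0.007609    -0.01141    0.003804
  eq           0.2251      0.7774       1.275     0.01159
  solve Keq expr → x = 0.003804; check Q = 0.04109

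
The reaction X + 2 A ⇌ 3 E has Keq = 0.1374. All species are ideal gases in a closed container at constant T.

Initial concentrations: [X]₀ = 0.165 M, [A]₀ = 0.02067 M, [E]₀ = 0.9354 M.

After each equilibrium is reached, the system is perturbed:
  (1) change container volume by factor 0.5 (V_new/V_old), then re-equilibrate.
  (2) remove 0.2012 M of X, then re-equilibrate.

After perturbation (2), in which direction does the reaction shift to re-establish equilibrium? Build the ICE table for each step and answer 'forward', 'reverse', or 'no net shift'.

Direction: reverse

Q₀ = 1.1610e+04 vs Keq = 0.1374 ⇒ Q>K, reverse
Step 1:
                  X         A         E
  I           0.165   0.02067    0.9354
  C          0.2334    0.4668   -0.7002
  E          0.3984    0.4875    0.2352
  solve Keq expr → x = -0.2334; check Q = 0.1374
Then change container volume by factor 0.5 (V_new/V_old).
Step 2:
                  X         A         E
  I          0.7968     0.975    0.4704
  C               0         0         0
  E          0.7968     0.975    0.4704
  solve Keq expr → x = 0; check Q = 0.1374
Then remove 0.2012 M of X.
Step 3:
                  X         A         E
  I          0.5956     0.975    0.4704
  C         0.01138   0.02275  -0.03413
  E           0.607    0.9977    0.4362
  solve Keq expr → x = -0.01138; check Q = 0.1374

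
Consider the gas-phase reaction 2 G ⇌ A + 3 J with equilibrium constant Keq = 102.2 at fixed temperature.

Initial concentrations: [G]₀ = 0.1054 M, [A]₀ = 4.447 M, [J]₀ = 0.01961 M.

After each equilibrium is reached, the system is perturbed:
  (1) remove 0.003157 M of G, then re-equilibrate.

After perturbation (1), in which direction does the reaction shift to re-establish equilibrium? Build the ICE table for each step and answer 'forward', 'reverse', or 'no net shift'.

Q₀ = 0.003019 vs Keq = 102.2 ⇒ Q<K, forward
Step 1:
                  G         A         J
  I          0.1054     4.447   0.01961
  C        -0.09224   0.04612    0.1384
  E         0.01316     4.493     0.158
  solve Keq expr → x = 0.04612; check Q = 102.2
Then remove 0.003157 M of G.
Step 2:
                  G         A         J
  I         0.01001     4.493     0.158
  C         0.00266  -0.00133 -0.003989
  E         0.01267     4.492     0.154
  solve Keq expr → x = -0.00133; check Q = 102.2

Direction: reverse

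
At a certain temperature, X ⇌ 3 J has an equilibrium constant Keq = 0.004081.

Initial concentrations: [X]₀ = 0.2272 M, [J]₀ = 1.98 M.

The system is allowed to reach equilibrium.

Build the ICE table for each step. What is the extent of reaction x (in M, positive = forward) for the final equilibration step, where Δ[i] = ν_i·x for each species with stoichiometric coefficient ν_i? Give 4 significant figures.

x = -0.6098 M

Q₀ = 34.17 vs Keq = 0.004081 ⇒ Q>K, reverse
Step 1:
                   X          J
  init        0.2272       1.98
  Δ           0.6098     -1.829
  eq           0.837     0.1506
  solve Keq expr → x = -0.6098; check Q = 0.004081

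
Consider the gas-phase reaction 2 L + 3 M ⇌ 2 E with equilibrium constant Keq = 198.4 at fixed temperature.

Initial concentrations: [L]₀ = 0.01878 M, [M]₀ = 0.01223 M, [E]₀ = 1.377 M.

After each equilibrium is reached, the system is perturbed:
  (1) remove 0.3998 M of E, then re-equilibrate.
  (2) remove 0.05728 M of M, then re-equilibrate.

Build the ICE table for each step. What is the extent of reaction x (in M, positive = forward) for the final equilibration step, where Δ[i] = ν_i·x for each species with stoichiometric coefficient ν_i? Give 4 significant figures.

x = -0.01062 M

Q₀ = 2.9390e+09 vs Keq = 198.4 ⇒ Q>K, reverse
Step 1:
                   L          M          E
  init       0.01878    0.01223      1.377
  Δ            0.271     0.4065     -0.271
  eq          0.2898     0.4187      1.106
  solve Keq expr → x = -0.1355; check Q = 198.4
Then remove 0.3998 M of E.
Step 2:
                   L          M          E
  init        0.2898     0.4187     0.7062
  Δ         -0.04112   -0.06167    0.04112
  eq          0.2487     0.3571     0.7473
  solve Keq expr → x = 0.02056; check Q = 198.4
Then remove 0.05728 M of M.
Step 3:
                   L          M          E
  init        0.2487     0.2998     0.7473
  Δ          0.02124    0.03186   -0.02124
  eq          0.2699     0.3316     0.7261
  solve Keq expr → x = -0.01062; check Q = 198.4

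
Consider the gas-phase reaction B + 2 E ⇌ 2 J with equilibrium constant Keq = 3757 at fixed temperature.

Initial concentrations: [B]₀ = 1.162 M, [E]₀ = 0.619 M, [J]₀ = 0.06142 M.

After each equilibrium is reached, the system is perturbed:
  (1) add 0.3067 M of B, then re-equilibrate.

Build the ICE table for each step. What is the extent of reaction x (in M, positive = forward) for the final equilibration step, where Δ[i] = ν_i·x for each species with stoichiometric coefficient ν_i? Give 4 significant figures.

x = 8.1976e-04 M

Q₀ = 0.008473 vs Keq = 3757 ⇒ Q<K, forward
Step 1:
                   B          E          J
  init         1.162      0.619    0.06142
  Δ          -0.3036    -0.6072     0.6072
  eq          0.8584    0.01177     0.6686
  solve Keq expr → x = 0.3036; check Q = 3757
Then add 0.3067 M of B.
Step 2:
                   B          E          J
  init         1.165    0.01177     0.6686
  Δ       -8.1976e-04   -0.00164    0.00164
  eq           1.164    0.01013     0.6703
  solve Keq expr → x = 8.1976e-04; check Q = 3757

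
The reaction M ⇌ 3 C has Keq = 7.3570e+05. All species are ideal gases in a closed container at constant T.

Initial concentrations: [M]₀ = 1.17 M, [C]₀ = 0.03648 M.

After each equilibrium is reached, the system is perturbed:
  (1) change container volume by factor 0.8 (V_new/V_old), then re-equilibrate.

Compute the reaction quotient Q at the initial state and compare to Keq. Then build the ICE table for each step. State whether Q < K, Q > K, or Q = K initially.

Q₀ = 4.1493e-05; Q < K (proceeds forward)

Q₀ = 4.1493e-05 vs Keq = 7.3570e+05 ⇒ Q<K, forward
Step 1:
                   M          C
  init          1.17    0.03648
  Δ            -1.17       3.51
  eq      6.0621e-05      3.546
  solve Keq expr → x = 1.17; check Q = 7.3570e+05
Then change container volume by factor 0.8 (V_new/V_old).
Step 2:
                   M          C
  init    7.5777e-05      4.433
  Δ       4.2614e-05 -1.2784e-04
  eq      1.1839e-04      4.433
  solve Keq expr → x = -4.2614e-05; check Q = 7.3570e+05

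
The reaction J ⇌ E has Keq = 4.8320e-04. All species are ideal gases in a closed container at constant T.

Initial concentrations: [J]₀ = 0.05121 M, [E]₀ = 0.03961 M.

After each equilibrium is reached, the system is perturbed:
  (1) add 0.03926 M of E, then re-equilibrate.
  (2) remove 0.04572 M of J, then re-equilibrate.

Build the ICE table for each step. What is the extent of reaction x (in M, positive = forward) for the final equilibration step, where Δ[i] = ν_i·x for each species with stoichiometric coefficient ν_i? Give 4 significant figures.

x = -2.2081e-05 M

Q₀ = 0.7735 vs Keq = 4.8320e-04 ⇒ Q>K, reverse
Step 1:
                    J           E
  I           0.05121     0.03961
  C           0.03957    -0.03957
  E           0.09078  4.3863e-05
  solve Keq expr → x = -0.03957; check Q = 4.8320e-04
Then add 0.03926 M of E.
Step 2:
                    J           E
  I           0.09078      0.0393
  C           0.03924    -0.03924
  E              0.13  6.2824e-05
  solve Keq expr → x = -0.03924; check Q = 4.8320e-04
Then remove 0.04572 M of J.
Step 3:
                    J           E
  I            0.0843  6.2824e-05
  C        2.2081e-05 -2.2081e-05
  E           0.08432  4.0743e-05
  solve Keq expr → x = -2.2081e-05; check Q = 4.8320e-04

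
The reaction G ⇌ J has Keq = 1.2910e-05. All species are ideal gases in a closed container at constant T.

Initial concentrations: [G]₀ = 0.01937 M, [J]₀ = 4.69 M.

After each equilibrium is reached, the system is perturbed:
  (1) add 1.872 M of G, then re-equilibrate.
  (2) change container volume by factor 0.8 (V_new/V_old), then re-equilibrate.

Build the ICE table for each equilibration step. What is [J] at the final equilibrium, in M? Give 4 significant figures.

[J]_eq = 1.0621e-04 M

Q₀ = 242.1 vs Keq = 1.2910e-05 ⇒ Q>K, reverse
Step 1:
                    G           J
  Initial     0.01937        4.69
  Change         4.69       -4.69
  Equil         4.709  6.0797e-05
  solve Keq expr → x = -4.69; check Q = 1.2910e-05
Then add 1.872 M of G.
Step 2:
                    G           J
  Initial       6.581  6.0797e-05
  Change  -2.4167e-05  2.4167e-05
  Equil         6.581  8.4964e-05
  solve Keq expr → x = 2.4167e-05; check Q = 1.2910e-05
Then change container volume by factor 0.8 (V_new/V_old).
Step 3:
                    G           J
  Initial       8.227  1.0621e-04
  Change            0           0
  Equil         8.227  1.0621e-04
  solve Keq expr → x = 0; check Q = 1.2910e-05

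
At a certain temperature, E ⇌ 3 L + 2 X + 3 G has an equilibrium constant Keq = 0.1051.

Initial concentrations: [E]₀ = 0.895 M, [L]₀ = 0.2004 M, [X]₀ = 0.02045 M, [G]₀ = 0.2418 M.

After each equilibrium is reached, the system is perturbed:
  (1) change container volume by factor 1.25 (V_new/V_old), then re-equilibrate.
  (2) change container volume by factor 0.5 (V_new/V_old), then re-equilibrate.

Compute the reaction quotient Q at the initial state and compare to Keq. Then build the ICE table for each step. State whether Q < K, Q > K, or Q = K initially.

Q₀ = 5.3165e-08; Q < K (proceeds forward)

Q₀ = 5.3165e-08 vs Keq = 0.1051 ⇒ Q<K, forward
Step 1:
                    E           L           X           G
  I             0.895      0.2004     0.02045      0.2418
  C           -0.2093      0.6279      0.4186      0.6279
  E            0.6857      0.8283      0.4391      0.8697
  solve Keq expr → x = 0.2093; check Q = 0.1051
Then change container volume by factor 1.25 (V_new/V_old).
Step 2:
                    E           L           X           G
  I            0.5486      0.6626      0.3512      0.6958
  C          -0.04295      0.1289     0.08591      0.1289
  E            0.5056      0.7915      0.4372      0.8246
  solve Keq expr → x = 0.04295; check Q = 0.1051
Then change container volume by factor 0.5 (V_new/V_old).
Step 3:
                    E           L           X           G
  I             1.011       1.583      0.8743       1.649
  C            0.2236     -0.6708     -0.4472     -0.6708
  E             1.235      0.9123      0.4271      0.9785
  solve Keq expr → x = -0.2236; check Q = 0.1051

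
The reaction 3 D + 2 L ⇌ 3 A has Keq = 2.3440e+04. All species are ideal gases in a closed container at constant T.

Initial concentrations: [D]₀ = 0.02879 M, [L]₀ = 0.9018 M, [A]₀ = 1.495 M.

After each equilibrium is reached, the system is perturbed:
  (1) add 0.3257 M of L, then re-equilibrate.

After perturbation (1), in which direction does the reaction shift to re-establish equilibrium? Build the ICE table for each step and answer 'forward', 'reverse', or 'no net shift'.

Q₀ = 1.7218e+05 vs Keq = 2.3440e+04 ⇒ Q>K, reverse
Step 1:
                   D          L          A
  I          0.02879     0.9018      1.495
  C          0.02554    0.01702   -0.02554
  E          0.05433     0.9188      1.469
  solve Keq expr → x = -0.008512; check Q = 2.3440e+04
Then add 0.3257 M of L.
Step 2:
                   D          L          A
  I          0.05433      1.245      1.469
  C        -0.009509   -0.00634   0.009509
  E          0.04482      1.238      1.479
  solve Keq expr → x = 0.00317; check Q = 2.3440e+04

Direction: forward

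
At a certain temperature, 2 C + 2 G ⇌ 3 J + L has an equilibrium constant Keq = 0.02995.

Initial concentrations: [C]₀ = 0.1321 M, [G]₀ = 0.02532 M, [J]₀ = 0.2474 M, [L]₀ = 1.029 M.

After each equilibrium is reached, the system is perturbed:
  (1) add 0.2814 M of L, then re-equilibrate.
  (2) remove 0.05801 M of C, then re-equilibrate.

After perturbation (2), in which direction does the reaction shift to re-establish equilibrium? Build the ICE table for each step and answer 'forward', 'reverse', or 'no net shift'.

Direction: reverse

Q₀ = 1393 vs Keq = 0.02995 ⇒ Q>K, reverse
Step 1:
                  C         G         J         L
  init       0.1321   0.02532    0.2474     1.029
  Δ          0.1386    0.1386   -0.2079  -0.06931
  eq         0.2707    0.1639   0.03947    0.9597
  solve Keq expr → x = -0.06931; check Q = 0.02995
Then add 0.2814 M of L.
Step 2:
                  C         G         J         L
  init       0.2707    0.1639   0.03947     1.241
  Δ        0.001861  0.001861 -0.002792 -9.3064e-04
  eq         0.2726    0.1658   0.03667      1.24
  solve Keq expr → x = -9.3064e-04; check Q = 0.02995
Then remove 0.05801 M of C.
Step 3:
                  C         G         J         L
  init       0.2146    0.1658   0.03667      1.24
  Δ         0.00313   0.00313 -0.004695 -0.001565
  eq         0.2177    0.1689   0.03198     1.239
  solve Keq expr → x = -0.001565; check Q = 0.02995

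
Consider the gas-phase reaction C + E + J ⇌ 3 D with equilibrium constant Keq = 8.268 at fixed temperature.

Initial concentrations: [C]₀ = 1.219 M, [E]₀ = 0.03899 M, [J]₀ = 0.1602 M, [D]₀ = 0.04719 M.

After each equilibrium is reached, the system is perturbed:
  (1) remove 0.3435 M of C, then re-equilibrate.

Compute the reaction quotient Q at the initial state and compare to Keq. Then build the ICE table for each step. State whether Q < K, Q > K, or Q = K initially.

Q₀ = 0.0138 vs Keq = 8.268 ⇒ Q<K, forward
Step 1:
                  C         E         J         D
  Initial     1.219   0.03899    0.1602   0.04719
  Change   -0.03593  -0.03593  -0.03593    0.1078
  Equil       1.183  0.003062    0.1243     0.155
  solve Keq expr → x = 0.03593; check Q = 8.268
Then remove 0.3435 M of C.
Step 2:
                  C         E         J         D
  Initial    0.8396  0.003062    0.1243     0.155
  Change  9.7626e-04 9.7626e-04 9.7626e-04 -0.002929
  Equil      0.8405  0.004038    0.1252     0.152
  solve Keq expr → x = -9.7626e-04; check Q = 8.268

Q₀ = 0.0138; Q < K (proceeds forward)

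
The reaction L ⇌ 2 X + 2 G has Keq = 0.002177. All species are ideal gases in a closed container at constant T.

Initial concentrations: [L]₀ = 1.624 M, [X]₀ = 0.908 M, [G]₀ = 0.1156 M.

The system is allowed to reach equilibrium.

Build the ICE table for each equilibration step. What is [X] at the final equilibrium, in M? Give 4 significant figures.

Q₀ = 0.006784 vs Keq = 0.002177 ⇒ Q>K, reverse
Step 1:
                  L         X         G
  Initial     1.624     0.908    0.1156
  Change    0.02306  -0.04612  -0.04612
  Equil       1.647    0.8619   0.06948
  solve Keq expr → x = -0.02306; check Q = 0.002177

[X]_eq = 0.8619 M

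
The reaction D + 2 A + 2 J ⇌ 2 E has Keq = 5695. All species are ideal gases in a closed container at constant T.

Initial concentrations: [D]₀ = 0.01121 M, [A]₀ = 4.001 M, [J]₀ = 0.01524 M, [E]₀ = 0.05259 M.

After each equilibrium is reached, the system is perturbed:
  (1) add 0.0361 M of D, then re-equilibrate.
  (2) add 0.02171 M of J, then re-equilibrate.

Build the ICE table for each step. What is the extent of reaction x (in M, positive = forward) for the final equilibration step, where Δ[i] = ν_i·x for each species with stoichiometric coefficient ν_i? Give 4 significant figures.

x = 0.01056 M

Q₀ = 66.36 vs Keq = 5695 ⇒ Q<K, forward
Step 1:
                   D          A          J          E
  Initial    0.01121      4.001    0.01524    0.05259
  Change   -0.006112   -0.01222   -0.01222    0.01222
  Equil     0.005098      3.989   0.003016    0.06481
  solve Keq expr → x = 0.006112; check Q = 5695
Then add 0.0361 M of D.
Step 2:
                   D          A          J          E
  Initial     0.0412      3.989   0.003016    0.06481
  Change  -9.5510e-04   -0.00191   -0.00191    0.00191
  Equil      0.04024      3.987   0.001106    0.06672
  solve Keq expr → x = 9.5510e-04; check Q = 5695
Then add 0.02171 M of J.
Step 3:
                   D          A          J          E
  Initial    0.04024      3.987    0.02282    0.06672
  Change    -0.01056   -0.02111   -0.02111    0.02111
  Equil      0.02969      3.966   0.001703    0.08784
  solve Keq expr → x = 0.01056; check Q = 5695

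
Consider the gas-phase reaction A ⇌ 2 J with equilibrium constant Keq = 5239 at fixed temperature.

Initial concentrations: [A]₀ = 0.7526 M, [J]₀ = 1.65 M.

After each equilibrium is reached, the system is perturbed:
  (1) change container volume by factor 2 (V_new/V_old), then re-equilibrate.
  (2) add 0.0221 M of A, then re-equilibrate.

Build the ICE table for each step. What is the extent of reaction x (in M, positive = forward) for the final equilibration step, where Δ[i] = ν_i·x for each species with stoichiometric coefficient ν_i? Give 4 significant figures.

Q₀ = 3.617 vs Keq = 5239 ⇒ Q<K, forward
Step 1:
                  A         J
  I          0.7526      1.65
  C         -0.7507     1.501
  E        0.001896     3.151
  solve Keq expr → x = 0.7507; check Q = 5239
Then change container volume by factor 2 (V_new/V_old).
Step 2:
                  A         J
  I       9.4783e-04     1.576
  C       -4.7335e-04 9.4669e-04
  E       4.7449e-04     1.577
  solve Keq expr → x = 4.7335e-04; check Q = 5239
Then add 0.0221 M of A.
Step 3:
                  A         J
  I         0.02257     1.577
  C        -0.02207   0.04415
  E       5.0143e-04     1.621
  solve Keq expr → x = 0.02207; check Q = 5239

x = 0.02207 M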